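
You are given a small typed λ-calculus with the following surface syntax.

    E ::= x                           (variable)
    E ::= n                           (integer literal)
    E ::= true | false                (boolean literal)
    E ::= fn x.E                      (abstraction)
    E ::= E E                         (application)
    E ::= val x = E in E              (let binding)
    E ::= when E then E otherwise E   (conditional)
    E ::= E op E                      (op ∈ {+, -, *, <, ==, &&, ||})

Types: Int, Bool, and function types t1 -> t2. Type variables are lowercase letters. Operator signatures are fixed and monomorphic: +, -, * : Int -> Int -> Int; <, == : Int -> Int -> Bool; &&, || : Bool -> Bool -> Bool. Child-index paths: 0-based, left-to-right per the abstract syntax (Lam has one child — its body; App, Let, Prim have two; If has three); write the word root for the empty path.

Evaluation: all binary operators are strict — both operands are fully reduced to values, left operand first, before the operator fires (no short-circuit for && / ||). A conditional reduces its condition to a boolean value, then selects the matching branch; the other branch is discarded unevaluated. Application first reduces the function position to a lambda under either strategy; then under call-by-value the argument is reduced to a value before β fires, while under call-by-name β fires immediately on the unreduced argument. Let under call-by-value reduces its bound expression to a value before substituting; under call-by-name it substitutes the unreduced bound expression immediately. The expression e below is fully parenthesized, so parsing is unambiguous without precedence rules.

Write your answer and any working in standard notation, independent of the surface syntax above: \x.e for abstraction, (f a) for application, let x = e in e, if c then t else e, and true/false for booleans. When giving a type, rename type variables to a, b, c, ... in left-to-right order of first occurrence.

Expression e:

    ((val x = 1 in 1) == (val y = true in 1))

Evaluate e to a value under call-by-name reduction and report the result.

Trace:
step 0: ((let x = 1 in 1) == (let y = true in 1))
step 1: [let@0] (1 == (let y = true in 1))
step 2: [let@1] (1 == 1)
step 3: [delta@root] true

Answer: true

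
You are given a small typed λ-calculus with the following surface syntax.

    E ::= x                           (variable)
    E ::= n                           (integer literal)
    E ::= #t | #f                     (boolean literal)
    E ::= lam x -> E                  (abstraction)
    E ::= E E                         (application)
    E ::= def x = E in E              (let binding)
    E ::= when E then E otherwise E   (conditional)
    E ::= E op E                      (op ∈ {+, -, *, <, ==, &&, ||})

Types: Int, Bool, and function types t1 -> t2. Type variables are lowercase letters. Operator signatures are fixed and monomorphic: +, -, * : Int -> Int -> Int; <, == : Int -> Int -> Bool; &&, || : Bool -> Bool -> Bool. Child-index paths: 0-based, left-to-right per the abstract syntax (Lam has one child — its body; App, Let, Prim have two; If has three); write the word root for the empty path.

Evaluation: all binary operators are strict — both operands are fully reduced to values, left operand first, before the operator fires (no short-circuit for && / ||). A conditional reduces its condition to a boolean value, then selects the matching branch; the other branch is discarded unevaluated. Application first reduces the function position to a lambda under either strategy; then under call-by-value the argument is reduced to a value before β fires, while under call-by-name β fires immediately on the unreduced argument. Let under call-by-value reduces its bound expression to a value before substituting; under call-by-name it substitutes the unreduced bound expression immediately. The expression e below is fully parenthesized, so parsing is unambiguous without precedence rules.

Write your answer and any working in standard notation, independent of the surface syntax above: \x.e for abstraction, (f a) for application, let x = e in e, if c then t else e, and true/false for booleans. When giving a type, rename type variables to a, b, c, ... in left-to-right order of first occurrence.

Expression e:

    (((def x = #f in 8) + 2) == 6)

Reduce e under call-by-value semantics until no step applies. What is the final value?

Answer: false

Working:
step 0: (((let x = false in 8) + 2) == 6)
step 1: [let@0.0] ((8 + 2) == 6)
step 2: [delta@0] (10 == 6)
step 3: [delta@root] false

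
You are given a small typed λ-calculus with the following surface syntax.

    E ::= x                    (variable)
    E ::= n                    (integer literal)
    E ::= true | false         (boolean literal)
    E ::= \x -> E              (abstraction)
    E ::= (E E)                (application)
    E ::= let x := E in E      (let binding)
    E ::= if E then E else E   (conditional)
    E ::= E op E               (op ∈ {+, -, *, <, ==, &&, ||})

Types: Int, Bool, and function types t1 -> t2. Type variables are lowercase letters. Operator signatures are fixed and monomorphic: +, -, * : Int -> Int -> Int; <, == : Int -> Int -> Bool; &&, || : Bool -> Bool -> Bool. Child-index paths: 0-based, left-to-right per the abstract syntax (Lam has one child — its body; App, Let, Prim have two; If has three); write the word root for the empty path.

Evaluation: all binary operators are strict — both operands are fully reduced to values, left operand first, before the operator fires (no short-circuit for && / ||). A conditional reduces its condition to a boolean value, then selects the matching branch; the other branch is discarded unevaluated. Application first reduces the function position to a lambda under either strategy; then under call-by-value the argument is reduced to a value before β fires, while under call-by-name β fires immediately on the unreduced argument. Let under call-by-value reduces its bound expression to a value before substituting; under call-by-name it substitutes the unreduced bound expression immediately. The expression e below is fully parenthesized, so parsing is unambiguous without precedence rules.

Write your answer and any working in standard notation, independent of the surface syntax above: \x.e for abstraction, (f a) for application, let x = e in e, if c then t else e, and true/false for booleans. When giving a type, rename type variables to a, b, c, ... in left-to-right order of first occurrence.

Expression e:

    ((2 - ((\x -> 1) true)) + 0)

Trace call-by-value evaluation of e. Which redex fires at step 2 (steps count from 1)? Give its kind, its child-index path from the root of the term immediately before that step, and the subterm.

Answer: delta at 0 : (2 - 1)

Derivation:
step 0: ((2 - ((\x.1) true)) + 0)
step 1: [beta@0.1] ((2 - 1) + 0)
step 2: [delta@0] (1 + 0)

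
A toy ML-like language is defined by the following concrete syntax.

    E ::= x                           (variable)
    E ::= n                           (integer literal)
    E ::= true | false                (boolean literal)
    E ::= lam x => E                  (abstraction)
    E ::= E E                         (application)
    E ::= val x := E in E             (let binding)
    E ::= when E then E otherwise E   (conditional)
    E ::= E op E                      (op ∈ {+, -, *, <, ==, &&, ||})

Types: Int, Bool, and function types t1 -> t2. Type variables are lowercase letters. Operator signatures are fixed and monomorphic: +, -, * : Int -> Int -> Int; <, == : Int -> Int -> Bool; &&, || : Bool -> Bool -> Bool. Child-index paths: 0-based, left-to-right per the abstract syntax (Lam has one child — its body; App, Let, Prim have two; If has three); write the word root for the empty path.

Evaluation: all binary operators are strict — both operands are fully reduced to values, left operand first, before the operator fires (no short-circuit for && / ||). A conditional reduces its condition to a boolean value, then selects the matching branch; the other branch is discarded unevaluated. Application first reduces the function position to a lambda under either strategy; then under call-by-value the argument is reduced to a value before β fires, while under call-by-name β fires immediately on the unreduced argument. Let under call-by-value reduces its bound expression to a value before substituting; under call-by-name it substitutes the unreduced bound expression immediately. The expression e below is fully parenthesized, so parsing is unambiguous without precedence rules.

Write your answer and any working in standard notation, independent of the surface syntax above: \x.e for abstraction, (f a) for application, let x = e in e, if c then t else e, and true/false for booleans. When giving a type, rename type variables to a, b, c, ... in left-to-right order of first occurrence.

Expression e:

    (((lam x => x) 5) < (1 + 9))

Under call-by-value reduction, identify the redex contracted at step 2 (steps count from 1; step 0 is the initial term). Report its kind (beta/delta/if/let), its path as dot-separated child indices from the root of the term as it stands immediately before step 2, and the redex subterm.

Derivation:
step 0: (((\x.x) 5) < (1 + 9))
step 1: [beta@0] (5 < (1 + 9))
step 2: [delta@1] (5 < 10)

Answer: delta at 1 : (1 + 9)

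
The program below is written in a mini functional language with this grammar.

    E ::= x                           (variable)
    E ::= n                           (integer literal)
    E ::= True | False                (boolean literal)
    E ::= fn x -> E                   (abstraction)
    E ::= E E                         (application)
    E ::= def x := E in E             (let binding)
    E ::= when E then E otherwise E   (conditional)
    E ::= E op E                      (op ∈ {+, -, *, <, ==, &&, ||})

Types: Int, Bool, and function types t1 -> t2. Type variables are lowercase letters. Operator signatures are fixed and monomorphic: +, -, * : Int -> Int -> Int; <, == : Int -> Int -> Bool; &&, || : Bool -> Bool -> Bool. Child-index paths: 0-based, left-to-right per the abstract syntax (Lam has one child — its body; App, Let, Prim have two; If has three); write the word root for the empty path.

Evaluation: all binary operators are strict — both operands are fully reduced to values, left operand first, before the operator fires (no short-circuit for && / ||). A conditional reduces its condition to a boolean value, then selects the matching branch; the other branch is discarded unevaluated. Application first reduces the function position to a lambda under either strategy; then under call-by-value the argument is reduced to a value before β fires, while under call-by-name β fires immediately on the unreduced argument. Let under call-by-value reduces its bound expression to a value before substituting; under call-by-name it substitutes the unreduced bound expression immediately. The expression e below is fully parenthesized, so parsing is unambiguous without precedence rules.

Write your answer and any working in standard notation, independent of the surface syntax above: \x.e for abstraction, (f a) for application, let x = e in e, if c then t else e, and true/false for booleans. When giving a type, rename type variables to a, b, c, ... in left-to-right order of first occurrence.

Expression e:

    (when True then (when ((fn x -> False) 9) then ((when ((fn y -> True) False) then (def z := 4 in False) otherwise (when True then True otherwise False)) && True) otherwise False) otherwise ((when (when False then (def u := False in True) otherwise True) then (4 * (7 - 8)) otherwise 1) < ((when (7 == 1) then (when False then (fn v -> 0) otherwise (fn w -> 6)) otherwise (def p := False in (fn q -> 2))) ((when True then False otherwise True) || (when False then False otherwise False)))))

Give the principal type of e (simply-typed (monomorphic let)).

Derivation:
  unify Bool ~ Bool
\x._ : a -> Bool
  unify a -> Bool ~ Int -> b
  unify a ~ Int
  unify Bool ~ b
_ _ : Bool
  unify Bool ~ Bool
\y._ : c -> Bool
  unify c -> Bool ~ Bool -> d
  unify c ~ Bool
  unify Bool ~ d
_ _ : Bool
  unify Bool ~ Bool
let z : Int
  unify Bool ~ Bool
  unify Bool ~ Bool
  unify Bool ~ Bool
  unify Bool ~ Bool
  unify Bool ~ Bool
  unify Bool ~ Bool
  unify Bool ~ Bool
let u : Bool
  unify Bool ~ Bool
  unify Bool ~ Bool
  unify Int ~ Int
  unify Int ~ Int
  unify Int ~ Int
  unify Int ~ Int
  unify Int ~ Int
  unify Int ~ Int
  unify Int ~ Int
  unify Int ~ Int
  unify Bool ~ Bool
  unify Bool ~ Bool
\v._ : e -> Int
\w._ : f -> Int
  unify e -> Int ~ f -> Int
  unify e ~ f
  unify Int ~ Int
let p : Bool
\q._ : g -> Int
  unify f -> Int ~ g -> Int
  unify f ~ g
  unify Int ~ Int
  unify Bool ~ Bool
  unify Bool ~ Bool
  unify Bool ~ Bool
  unify Bool ~ Bool
  unify Bool ~ Bool
  unify Bool ~ Bool
  unify g -> Int ~ Bool -> h
  unify g ~ Bool
  unify Int ~ h
_ _ : Int
  unify Int ~ Int
  unify Bool ~ Bool

Answer: Bool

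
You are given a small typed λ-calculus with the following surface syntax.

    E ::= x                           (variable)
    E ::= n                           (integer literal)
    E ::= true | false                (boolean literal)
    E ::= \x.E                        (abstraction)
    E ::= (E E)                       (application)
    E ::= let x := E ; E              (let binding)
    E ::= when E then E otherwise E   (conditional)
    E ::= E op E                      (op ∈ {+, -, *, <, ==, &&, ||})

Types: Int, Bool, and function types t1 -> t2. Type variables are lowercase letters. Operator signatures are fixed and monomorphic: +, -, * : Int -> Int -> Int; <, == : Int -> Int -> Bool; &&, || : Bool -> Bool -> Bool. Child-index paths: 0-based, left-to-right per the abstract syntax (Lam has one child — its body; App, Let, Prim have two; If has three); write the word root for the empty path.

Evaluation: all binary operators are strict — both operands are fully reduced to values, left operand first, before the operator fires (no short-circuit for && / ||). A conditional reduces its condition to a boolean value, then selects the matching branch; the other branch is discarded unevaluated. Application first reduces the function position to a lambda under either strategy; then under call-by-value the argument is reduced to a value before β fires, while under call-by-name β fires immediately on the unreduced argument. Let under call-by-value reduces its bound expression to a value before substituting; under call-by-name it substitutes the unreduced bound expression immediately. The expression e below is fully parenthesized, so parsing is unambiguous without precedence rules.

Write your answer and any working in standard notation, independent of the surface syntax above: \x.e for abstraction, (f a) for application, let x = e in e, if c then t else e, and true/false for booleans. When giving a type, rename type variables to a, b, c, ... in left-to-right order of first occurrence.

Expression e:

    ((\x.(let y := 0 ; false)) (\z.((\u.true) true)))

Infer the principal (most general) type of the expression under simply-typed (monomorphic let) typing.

Trace:
let y : Int
\x._ : a -> Bool
\u._ : c -> Bool
  unify c -> Bool ~ Bool -> d
  unify c ~ Bool
  unify Bool ~ d
_ _ : Bool
\z._ : b -> Bool
  unify a -> Bool ~ (b -> Bool) -> e
  unify a ~ b -> Bool
  unify Bool ~ e
_ _ : Bool

Answer: Bool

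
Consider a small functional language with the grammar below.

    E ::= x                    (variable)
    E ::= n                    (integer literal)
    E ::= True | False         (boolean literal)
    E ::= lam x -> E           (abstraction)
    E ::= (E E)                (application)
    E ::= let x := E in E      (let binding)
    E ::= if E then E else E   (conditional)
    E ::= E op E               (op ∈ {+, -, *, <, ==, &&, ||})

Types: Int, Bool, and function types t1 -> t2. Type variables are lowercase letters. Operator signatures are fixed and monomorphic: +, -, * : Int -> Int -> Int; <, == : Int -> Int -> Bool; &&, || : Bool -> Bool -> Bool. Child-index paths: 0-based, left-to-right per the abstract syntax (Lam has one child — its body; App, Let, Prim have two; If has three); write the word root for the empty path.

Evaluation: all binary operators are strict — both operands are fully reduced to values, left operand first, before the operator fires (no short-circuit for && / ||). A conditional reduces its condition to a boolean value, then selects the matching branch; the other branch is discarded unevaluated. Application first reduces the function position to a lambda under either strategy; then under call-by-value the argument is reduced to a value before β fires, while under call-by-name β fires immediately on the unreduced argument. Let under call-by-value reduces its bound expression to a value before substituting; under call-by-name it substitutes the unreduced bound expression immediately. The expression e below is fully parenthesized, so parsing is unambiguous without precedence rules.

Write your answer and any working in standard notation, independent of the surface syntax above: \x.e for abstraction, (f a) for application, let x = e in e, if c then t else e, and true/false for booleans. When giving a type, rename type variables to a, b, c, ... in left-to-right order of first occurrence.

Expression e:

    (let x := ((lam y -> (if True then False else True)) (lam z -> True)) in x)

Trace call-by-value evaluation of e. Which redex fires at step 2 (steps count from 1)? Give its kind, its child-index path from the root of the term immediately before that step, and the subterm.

Answer: if at 0 : (if true then false else true)

Working:
step 0: (let x = ((\y.(if true then false else true)) (\z.true)) in x)
step 1: [beta@0] (let x = (if true then false else true) in x)
step 2: [if@0] (let x = false in x)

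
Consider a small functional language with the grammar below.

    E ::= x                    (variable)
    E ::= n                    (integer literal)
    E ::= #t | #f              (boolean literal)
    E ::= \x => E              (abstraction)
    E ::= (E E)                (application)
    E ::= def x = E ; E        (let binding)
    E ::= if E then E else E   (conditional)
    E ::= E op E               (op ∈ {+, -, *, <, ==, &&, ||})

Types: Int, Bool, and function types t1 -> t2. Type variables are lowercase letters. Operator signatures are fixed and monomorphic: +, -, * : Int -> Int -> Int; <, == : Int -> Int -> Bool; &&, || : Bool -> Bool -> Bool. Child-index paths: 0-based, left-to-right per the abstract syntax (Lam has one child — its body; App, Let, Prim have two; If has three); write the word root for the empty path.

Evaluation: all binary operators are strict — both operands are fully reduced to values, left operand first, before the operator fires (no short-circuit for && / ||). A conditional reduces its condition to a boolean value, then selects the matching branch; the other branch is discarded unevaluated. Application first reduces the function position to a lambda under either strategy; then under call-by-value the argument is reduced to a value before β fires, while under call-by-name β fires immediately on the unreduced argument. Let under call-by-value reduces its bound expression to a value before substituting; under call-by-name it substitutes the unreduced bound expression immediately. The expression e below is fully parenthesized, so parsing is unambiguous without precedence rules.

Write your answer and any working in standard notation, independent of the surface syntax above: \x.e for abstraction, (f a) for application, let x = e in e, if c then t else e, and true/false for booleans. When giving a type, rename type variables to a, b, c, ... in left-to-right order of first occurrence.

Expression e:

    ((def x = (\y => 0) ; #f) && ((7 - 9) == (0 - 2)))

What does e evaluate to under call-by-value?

Derivation:
step 0: ((let x = (\y.0) in false) && ((7 - 9) == (0 - 2)))
step 1: [let@0] (false && ((7 - 9) == (0 - 2)))
step 2: [delta@1.0] (false && (-2 == (0 - 2)))
step 3: [delta@1.1] (false && (-2 == -2))
step 4: [delta@1] (false && true)
step 5: [delta@root] false

Answer: false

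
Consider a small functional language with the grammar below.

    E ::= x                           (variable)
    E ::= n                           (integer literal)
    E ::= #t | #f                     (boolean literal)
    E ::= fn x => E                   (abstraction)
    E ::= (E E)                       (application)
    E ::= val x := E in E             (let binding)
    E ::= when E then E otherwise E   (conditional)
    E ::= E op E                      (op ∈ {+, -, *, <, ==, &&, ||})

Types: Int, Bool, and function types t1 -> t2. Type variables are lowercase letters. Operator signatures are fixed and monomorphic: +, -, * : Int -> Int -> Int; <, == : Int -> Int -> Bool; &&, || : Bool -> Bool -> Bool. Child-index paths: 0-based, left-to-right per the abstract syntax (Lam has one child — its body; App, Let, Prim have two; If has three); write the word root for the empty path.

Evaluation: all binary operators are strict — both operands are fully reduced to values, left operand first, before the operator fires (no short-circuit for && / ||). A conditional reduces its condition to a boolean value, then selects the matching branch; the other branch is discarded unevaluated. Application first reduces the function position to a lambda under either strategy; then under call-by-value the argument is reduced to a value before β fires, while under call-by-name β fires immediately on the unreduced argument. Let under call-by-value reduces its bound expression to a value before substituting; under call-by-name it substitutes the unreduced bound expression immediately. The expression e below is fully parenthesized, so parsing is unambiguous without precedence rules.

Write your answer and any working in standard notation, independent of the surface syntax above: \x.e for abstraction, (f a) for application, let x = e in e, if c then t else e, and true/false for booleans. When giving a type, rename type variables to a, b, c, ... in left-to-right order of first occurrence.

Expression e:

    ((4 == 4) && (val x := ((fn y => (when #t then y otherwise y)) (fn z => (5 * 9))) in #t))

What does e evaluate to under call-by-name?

Answer: true

Working:
step 0: ((4 == 4) && (let x = ((\y.(if true then y else y)) (\z.(5 * 9))) in true))
step 1: [delta@0] (true && (let x = ((\y.(if true then y else y)) (\z.(5 * 9))) in true))
step 2: [let@1] (true && true)
step 3: [delta@root] true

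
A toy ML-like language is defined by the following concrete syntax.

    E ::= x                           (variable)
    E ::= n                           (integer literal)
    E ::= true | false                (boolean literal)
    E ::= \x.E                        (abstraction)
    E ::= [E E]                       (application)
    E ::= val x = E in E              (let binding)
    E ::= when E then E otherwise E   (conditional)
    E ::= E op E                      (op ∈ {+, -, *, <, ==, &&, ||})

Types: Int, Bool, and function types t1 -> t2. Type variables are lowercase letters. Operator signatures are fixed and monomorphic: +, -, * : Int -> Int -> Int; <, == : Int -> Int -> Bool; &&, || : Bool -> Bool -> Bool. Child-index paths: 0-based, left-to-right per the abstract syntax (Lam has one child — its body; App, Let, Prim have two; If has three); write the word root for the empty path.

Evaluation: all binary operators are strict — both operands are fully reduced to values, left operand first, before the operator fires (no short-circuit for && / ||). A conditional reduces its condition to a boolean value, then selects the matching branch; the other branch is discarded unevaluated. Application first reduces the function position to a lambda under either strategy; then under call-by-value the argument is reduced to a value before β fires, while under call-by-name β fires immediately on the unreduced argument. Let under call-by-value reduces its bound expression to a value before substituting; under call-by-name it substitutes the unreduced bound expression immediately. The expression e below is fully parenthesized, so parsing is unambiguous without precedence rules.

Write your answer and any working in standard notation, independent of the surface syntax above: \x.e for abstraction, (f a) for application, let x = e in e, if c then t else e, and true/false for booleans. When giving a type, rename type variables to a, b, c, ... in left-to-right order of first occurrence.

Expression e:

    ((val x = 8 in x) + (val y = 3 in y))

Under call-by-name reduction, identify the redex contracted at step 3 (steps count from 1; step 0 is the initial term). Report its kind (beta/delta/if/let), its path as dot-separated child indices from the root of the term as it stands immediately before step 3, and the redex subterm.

Trace:
step 0: ((let x = 8 in x) + (let y = 3 in y))
step 1: [let@0] (8 + (let y = 3 in y))
step 2: [let@1] (8 + 3)
step 3: [delta@root] 11

Answer: delta at root : (8 + 3)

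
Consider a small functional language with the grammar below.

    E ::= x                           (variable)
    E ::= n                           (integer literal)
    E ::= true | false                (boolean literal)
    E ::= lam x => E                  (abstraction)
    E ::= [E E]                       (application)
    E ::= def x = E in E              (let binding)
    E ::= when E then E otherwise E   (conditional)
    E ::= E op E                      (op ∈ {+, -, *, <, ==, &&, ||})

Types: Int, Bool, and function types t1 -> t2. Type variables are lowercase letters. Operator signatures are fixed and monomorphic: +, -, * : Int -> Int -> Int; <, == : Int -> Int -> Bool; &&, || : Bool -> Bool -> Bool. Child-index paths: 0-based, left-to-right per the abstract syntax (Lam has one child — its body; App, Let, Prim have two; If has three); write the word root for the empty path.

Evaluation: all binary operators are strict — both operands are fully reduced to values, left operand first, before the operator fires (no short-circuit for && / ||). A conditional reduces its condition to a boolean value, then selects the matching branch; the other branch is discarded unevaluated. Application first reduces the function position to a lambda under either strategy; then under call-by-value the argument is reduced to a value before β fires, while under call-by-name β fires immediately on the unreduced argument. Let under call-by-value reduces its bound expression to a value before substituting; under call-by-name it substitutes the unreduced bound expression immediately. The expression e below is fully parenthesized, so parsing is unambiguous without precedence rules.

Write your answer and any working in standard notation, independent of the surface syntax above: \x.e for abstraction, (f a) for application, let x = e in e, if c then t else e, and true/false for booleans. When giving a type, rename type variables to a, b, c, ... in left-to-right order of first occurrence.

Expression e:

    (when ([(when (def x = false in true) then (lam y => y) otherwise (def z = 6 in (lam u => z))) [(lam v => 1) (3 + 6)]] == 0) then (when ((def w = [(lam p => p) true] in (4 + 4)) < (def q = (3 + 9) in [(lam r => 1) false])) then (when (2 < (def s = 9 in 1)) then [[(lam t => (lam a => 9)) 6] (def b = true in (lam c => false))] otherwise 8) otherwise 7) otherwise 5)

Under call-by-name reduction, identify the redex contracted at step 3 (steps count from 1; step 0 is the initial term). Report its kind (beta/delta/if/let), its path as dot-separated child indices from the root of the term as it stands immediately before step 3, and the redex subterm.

Trace:
step 0: (if (((if (let x = false in true) then (\y.y) else (let z = 6 in (\u.z))) ((\v.1) (3 + 6))) == 0) then (if ((let w = ((\p.p) true) in (4 + 4)) < (let q = (3 + 9) in ((\r.1) false))) then (if (2 < (let s = 9 in 1)) then (((\t.(\a.9)) 6) (let b = true in (\c.false))) else 8) else 7) else 5)
step 1: [let@0.0.0.0] (if (((if true then (\y.y) else (let z = 6 in (\u.z))) ((\v.1) (3 + 6))) == 0) then (if ((let w = ((\p.p) true) in (4 + 4)) < (let q = (3 + 9) in ((\r.1) false))) then (if (2 < (let s = 9 in 1)) then (((\t.(\a.9)) 6) (let b = true in (\c.false))) else 8) else 7) else 5)
step 2: [if@0.0.0] (if (((\y.y) ((\v.1) (3 + 6))) == 0) then (if ((let w = ((\p.p) true) in (4 + 4)) < (let q = (3 + 9) in ((\r.1) false))) then (if (2 < (let s = 9 in 1)) then (((\t.(\a.9)) 6) (let b = true in (\c.false))) else 8) else 7) else 5)
step 3: [beta@0.0] (if (((\v.1) (3 + 6)) == 0) then (if ((let w = ((\p.p) true) in (4 + 4)) < (let q = (3 + 9) in ((\r.1) false))) then (if (2 < (let s = 9 in 1)) then (((\t.(\a.9)) 6) (let b = true in (\c.false))) else 8) else 7) else 5)

Answer: beta at 0.0 : ((\y.y) ((\v.1) (3 + 6)))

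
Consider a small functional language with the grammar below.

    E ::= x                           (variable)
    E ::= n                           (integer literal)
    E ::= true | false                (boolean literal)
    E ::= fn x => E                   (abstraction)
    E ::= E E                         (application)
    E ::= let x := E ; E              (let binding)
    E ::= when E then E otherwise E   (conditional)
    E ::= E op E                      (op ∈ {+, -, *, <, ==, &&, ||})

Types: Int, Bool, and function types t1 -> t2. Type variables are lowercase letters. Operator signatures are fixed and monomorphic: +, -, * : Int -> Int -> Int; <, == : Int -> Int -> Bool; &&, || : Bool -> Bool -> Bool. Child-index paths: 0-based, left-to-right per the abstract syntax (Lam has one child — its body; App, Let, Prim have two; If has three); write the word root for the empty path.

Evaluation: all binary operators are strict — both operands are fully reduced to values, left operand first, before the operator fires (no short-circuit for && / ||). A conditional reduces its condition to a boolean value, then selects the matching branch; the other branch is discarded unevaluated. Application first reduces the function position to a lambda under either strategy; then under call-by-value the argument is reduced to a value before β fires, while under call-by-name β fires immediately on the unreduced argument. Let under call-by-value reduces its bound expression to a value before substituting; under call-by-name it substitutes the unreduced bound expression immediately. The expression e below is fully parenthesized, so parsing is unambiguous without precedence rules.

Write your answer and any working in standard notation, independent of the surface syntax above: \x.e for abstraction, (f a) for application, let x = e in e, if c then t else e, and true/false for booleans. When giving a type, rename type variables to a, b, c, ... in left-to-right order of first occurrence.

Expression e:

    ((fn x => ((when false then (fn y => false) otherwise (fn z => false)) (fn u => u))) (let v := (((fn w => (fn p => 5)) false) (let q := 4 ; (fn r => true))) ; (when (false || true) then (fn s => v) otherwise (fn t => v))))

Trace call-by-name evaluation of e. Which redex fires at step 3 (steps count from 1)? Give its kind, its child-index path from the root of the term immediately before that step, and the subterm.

Working:
step 0: ((\x.((if false then (\y.false) else (\z.false)) (\u.u))) (let v = (((\w.(\p.5)) false) (let q = 4 in (\r.true))) in (if (false || true) then (\s.v) else (\t.v))))
step 1: [beta@root] ((if false then (\y.false) else (\z.false)) (\u.u))
step 2: [if@0] ((\z.false) (\u.u))
step 3: [beta@root] false

Answer: beta at root : ((\z.false) (\u.u))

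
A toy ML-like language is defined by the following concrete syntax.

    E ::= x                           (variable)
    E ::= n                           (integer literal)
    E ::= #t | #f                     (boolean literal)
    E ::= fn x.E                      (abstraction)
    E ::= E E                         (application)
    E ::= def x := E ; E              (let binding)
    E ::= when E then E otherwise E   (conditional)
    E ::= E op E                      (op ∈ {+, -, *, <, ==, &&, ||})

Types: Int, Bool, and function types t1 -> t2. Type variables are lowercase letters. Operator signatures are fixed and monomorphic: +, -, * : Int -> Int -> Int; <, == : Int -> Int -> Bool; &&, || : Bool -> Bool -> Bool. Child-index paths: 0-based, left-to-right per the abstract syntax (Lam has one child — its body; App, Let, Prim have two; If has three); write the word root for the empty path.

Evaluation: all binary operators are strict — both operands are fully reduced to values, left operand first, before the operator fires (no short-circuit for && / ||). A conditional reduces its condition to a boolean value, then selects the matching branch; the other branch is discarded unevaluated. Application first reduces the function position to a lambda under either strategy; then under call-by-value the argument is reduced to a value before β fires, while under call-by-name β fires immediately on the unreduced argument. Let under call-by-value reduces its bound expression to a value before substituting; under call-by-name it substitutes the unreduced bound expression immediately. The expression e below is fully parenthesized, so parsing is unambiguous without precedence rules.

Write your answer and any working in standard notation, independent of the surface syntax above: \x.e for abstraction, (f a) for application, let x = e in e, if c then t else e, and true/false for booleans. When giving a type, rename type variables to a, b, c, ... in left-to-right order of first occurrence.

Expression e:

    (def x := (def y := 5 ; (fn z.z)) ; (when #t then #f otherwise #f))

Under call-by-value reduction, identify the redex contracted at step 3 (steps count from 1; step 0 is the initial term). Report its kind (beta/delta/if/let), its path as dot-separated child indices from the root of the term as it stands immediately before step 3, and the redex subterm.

Answer: if at root : (if true then false else false)

Derivation:
step 0: (let x = (let y = 5 in (\z.z)) in (if true then false else false))
step 1: [let@0] (let x = (\z.z) in (if true then false else false))
step 2: [let@root] (if true then false else false)
step 3: [if@root] false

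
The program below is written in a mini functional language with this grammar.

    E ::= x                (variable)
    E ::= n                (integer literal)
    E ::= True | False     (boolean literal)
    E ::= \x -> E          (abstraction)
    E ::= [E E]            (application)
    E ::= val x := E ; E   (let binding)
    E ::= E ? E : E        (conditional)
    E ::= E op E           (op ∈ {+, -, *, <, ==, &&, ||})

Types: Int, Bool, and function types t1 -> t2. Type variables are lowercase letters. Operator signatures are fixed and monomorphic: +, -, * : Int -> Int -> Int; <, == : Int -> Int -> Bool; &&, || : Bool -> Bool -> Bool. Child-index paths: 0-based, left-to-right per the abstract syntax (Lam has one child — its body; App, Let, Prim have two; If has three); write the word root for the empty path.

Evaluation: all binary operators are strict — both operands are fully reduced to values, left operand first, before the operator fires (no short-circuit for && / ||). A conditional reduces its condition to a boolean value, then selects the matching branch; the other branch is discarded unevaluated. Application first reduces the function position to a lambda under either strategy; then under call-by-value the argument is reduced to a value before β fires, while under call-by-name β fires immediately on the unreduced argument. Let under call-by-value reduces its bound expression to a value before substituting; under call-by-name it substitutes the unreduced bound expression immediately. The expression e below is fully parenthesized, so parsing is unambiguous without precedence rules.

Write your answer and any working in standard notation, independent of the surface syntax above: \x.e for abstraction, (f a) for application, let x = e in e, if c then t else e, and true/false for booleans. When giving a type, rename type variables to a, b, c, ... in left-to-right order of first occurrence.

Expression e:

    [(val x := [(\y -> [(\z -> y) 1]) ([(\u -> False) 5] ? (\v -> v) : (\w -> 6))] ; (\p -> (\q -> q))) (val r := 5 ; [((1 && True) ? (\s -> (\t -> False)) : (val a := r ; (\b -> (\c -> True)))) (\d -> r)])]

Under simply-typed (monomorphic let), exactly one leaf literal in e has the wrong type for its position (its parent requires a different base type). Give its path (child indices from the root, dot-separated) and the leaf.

Answer: 1.1.0.0.0 : 1

Working:
y : a
\z._ : b -> a
  unify b -> a ~ Int -> c
  unify b ~ Int
  unify a ~ c
_ _ : c
\y._ : c -> c
\u._ : d -> Bool
  unify d -> Bool ~ Int -> e
  unify d ~ Int
  unify Bool ~ e
_ _ : Bool
  unify Bool ~ Bool
v : f
\v._ : f -> f
\w._ : g -> Int
  unify f -> f ~ g -> Int
  unify f ~ g
  unify g ~ Int
  unify c -> c ~ (Int -> Int) -> h
  unify c ~ Int -> Int
  unify Int -> Int ~ h
_ _ : Int -> Int
let x : Int -> Int
q : j
\q._ : j -> j
\p._ : i -> j -> j
let r : Int
  unify Int ~ Bool
  FAIL: mismatch Int ~ Bool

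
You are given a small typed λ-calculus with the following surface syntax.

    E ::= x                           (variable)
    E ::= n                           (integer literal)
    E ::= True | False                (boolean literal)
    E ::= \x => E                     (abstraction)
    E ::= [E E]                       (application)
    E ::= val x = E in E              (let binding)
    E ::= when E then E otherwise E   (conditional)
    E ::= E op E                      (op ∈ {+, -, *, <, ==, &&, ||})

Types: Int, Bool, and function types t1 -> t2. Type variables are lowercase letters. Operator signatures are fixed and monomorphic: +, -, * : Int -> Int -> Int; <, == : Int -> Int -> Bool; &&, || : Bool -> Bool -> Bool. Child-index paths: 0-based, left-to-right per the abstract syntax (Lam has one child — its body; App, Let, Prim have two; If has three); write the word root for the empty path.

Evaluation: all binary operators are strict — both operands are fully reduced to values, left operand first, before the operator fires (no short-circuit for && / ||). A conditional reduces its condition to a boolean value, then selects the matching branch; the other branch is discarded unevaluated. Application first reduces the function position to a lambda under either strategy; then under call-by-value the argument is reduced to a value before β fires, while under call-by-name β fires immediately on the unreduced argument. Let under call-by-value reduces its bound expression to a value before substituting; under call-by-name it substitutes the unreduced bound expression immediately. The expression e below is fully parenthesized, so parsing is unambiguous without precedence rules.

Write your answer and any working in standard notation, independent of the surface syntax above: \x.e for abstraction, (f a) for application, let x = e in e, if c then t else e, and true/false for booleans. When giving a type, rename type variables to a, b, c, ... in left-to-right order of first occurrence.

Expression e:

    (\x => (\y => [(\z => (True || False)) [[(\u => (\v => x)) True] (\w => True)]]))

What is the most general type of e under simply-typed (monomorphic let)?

Answer: a -> b -> Bool

Derivation:
  unify Bool ~ Bool
  unify Bool ~ Bool
\z._ : c -> Bool
x : a
\v._ : e -> a
\u._ : d -> e -> a
  unify d -> e -> a ~ Bool -> f
  unify d ~ Bool
  unify e -> a ~ f
_ _ : e -> a
\w._ : g -> Bool
  unify e -> a ~ (g -> Bool) -> h
  unify e ~ g -> Bool
  unify a ~ h
_ _ : h
  unify c -> Bool ~ h -> i
  unify c ~ h
  unify Bool ~ i
_ _ : Bool
\y._ : b -> Bool
\x._ : h -> b -> Bool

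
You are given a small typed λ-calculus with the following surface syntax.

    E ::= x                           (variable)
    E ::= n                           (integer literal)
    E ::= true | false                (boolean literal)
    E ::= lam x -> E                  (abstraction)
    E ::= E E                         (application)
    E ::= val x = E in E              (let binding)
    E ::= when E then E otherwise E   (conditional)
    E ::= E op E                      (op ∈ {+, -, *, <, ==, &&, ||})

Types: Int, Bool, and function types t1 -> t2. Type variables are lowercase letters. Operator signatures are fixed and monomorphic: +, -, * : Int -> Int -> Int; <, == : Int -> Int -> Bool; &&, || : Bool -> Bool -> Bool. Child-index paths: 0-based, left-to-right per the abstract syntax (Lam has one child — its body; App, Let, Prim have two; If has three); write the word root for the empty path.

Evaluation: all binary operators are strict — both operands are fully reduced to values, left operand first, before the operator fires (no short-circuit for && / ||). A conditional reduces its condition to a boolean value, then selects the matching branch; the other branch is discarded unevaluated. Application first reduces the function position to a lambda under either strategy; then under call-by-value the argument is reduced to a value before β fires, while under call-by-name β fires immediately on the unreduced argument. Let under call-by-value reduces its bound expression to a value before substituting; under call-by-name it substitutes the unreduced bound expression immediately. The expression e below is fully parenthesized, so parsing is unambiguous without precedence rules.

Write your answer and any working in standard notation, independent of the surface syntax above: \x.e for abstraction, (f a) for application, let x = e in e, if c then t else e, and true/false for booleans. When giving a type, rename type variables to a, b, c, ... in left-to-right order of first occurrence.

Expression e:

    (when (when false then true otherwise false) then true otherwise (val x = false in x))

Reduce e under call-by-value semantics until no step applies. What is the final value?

Answer: false

Derivation:
step 0: (if (if false then true else false) then true else (let x = false in x))
step 1: [if@0] (if false then true else (let x = false in x))
step 2: [if@root] (let x = false in x)
step 3: [let@root] false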